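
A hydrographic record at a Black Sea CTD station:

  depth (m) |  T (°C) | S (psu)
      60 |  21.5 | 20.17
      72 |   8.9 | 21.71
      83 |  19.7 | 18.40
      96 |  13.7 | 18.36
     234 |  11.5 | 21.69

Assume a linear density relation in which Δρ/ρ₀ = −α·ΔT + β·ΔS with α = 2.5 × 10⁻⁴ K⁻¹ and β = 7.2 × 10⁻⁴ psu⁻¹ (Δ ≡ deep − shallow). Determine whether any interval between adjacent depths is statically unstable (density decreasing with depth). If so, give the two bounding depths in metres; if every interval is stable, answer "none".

72–83 m

Evaluate Δρ/ρ₀ = −αΔT + βΔS across each adjacent pair:
  60–72 m: −αΔT+βΔS = −(2.5 × 10⁻⁴)(-12.6)+(7.2 × 10⁻⁴)(+1.54) = 4.3 × 10⁻³ → stable
  72–83 m: −αΔT+βΔS = −(2.5 × 10⁻⁴)(+10.8)+(7.2 × 10⁻⁴)(-3.31) = -5.1 × 10⁻³ → UNSTABLE
  83–96 m: −αΔT+βΔS = −(2.5 × 10⁻⁴)(-6.0)+(7.2 × 10⁻⁴)(-0.04) = 1.5 × 10⁻³ → stable
  96–234 m: −αΔT+βΔS = −(2.5 × 10⁻⁴)(-2.2)+(7.2 × 10⁻⁴)(+3.33) = 2.9 × 10⁻³ → stable
The 72–83 m interval has Δρ < 0: lighter water underlies denser water.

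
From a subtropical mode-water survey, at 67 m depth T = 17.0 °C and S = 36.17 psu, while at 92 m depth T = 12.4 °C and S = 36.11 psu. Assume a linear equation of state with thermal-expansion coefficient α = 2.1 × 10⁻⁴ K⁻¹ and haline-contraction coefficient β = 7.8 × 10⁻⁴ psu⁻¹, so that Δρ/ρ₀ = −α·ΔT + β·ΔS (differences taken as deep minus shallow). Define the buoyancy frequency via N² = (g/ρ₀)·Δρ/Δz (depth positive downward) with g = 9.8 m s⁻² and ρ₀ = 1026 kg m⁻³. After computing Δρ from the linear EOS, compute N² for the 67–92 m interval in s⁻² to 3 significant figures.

ΔT = -4.6 K, ΔS = -0.06 psu (deep − shallow).
Δρ/ρ₀ = −αΔT + βΔS = 9.66 × 10⁻⁴ − 4.68 × 10⁻⁵ = 9.192 × 10⁻⁴, so Δρ ≈ 0.9431 kg m⁻³.
N² = (g/ρ₀)·Δρ/Δz = g·(Δρ/ρ₀)/Δz = 9.8 × 9.192 × 10⁻⁴ / 25 = 3.6033 × 10⁻⁴ s⁻² ≈ 3.60 × 10⁻⁴ s⁻².

3.60 × 10⁻⁴ s⁻²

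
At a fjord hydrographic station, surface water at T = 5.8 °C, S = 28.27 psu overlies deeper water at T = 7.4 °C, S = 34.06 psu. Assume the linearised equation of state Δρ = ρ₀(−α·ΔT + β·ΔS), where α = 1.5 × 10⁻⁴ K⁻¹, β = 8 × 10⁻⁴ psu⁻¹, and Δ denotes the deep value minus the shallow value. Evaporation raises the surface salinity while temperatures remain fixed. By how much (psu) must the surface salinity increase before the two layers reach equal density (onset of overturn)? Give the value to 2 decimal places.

Neutral buoyancy requires −α(T_deep − T_surf) + β(S_deep − S_surf′) = 0.
S_surf′ = S_deep − (α/β)·ΔT = 34.06 − (1.5 × 10⁻⁴/8 × 10⁻⁴)·(+1.6) = 33.7600 psu.
Increase required: 33.7600 − 28.27 = 5.4900 psu.

5.49 psu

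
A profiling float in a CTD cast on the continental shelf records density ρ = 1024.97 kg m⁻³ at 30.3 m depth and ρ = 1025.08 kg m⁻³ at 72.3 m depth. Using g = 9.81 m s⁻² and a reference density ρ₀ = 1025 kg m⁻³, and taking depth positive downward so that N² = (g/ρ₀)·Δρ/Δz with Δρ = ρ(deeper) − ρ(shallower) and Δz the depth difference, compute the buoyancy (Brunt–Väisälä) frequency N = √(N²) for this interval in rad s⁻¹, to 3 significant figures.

Δρ = 1025.08 − 1024.97 = 0.11 kg m⁻³ over Δz = 72.3 − 30.3 = 42 m.
N² = (9.81/1025) × (0.11/42) = 2.5066 × 10⁻⁵ s⁻².
N = √(2.5066 × 10⁻⁵) = 5.0066 × 10⁻³ rad s⁻¹ ≈ 5.01 × 10⁻³ rad s⁻¹.

5.01 × 10⁻³ rad s⁻¹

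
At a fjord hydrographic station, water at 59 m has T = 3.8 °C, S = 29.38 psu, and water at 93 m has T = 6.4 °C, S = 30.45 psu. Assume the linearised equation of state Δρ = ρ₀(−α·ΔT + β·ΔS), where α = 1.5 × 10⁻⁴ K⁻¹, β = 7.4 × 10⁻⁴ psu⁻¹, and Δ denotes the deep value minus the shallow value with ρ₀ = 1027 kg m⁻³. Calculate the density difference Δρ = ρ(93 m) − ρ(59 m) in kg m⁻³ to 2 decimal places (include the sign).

+0.41 kg m⁻³

ΔT = +2.6 K, ΔS = +1.07 psu (deep − shallow).
Δρ/ρ₀ = −(1.5 × 10⁻⁴)(+2.6) + (7.4 × 10⁻⁴)(+1.07) = 4.018 × 10⁻⁴.
Δρ = 1027 × (4.018 × 10⁻⁴) = +0.41 kg m⁻³.
Positive Δρ: denser below, stable.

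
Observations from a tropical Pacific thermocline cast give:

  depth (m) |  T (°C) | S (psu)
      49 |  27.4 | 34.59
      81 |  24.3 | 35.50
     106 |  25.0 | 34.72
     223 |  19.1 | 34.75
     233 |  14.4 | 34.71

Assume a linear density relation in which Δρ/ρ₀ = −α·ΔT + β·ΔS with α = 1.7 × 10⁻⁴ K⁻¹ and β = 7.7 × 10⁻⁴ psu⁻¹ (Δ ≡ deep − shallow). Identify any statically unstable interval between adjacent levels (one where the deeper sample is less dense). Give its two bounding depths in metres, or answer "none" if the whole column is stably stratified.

81–106 m

Evaluate Δρ/ρ₀ = −αΔT + βΔS across each adjacent pair:
  49–81 m: −αΔT+βΔS = −(1.7 × 10⁻⁴)(-3.1)+(7.7 × 10⁻⁴)(+0.91) = 1.2 × 10⁻³ → stable
  81–106 m: −αΔT+βΔS = −(1.7 × 10⁻⁴)(+0.7)+(7.7 × 10⁻⁴)(-0.78) = -7.2 × 10⁻⁴ → UNSTABLE
  106–223 m: −αΔT+βΔS = −(1.7 × 10⁻⁴)(-5.9)+(7.7 × 10⁻⁴)(+0.03) = 1.0 × 10⁻³ → stable
  223–233 m: −αΔT+βΔS = −(1.7 × 10⁻⁴)(-4.7)+(7.7 × 10⁻⁴)(-0.04) = 7.7 × 10⁻⁴ → stable
The 81–106 m interval has Δρ < 0: lighter water underlies denser water.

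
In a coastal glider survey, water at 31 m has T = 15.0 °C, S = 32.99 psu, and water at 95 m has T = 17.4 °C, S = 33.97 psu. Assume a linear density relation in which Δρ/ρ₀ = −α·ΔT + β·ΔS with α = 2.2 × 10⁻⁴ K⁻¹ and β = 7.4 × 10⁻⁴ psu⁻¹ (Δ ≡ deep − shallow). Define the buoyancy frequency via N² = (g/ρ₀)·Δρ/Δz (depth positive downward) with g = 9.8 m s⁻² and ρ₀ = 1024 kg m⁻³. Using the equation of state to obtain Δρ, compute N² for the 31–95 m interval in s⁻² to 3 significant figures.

3.02 × 10⁻⁵ s⁻²

ΔT = +2.4 K, ΔS = +0.98 psu (deep − shallow).
Δρ/ρ₀ = −αΔT + βΔS = -5.28 × 10⁻⁴ + 7.252 × 10⁻⁴ = 1.972 × 10⁻⁴, so Δρ ≈ 0.2019 kg m⁻³.
N² = (g/ρ₀)·Δρ/Δz = g·(Δρ/ρ₀)/Δz = 9.8 × 1.972 × 10⁻⁴ / 64 = 3.0196 × 10⁻⁵ s⁻² ≈ 3.02 × 10⁻⁵ s⁻².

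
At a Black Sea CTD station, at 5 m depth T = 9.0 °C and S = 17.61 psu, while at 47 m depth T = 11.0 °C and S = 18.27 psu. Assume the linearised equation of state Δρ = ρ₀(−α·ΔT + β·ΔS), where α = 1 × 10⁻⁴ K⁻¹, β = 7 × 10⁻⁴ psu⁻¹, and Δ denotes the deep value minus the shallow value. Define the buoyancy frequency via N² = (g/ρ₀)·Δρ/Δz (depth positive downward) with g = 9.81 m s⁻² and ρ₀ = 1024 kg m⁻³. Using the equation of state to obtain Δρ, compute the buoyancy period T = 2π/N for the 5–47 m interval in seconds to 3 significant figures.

ΔT = +2.0 K, ΔS = +0.66 psu (deep − shallow).
Δρ/ρ₀ = −αΔT + βΔS = -2.00 × 10⁻⁴ + 4.62 × 10⁻⁴ = 2.62 × 10⁻⁴, so Δρ ≈ 0.2683 kg m⁻³.
N² = (g/ρ₀)·Δρ/Δz = g·(Δρ/ρ₀)/Δz = 9.81 × 2.62 × 10⁻⁴ / 42 = 6.1196 × 10⁻⁵ s⁻².
N = √(6.1196 × 10⁻⁵) = 7.8228 × 10⁻³ rad s⁻¹ → T = 2π/N = 803.19 s ≈ 803 s.

803 s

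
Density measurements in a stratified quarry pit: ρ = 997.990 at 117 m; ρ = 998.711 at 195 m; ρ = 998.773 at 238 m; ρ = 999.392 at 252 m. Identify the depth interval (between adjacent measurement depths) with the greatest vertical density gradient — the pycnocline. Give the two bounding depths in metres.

Compute the density gradient over each adjacent pair:
  117–195 m: Δρ/Δz = 0.721/78 = 9.2 × 10⁻³ kg m⁻⁴
  195–238 m: Δρ/Δz = 0.062/43 = 1.4 × 10⁻³ kg m⁻⁴
  238–252 m: Δρ/Δz = 0.619/14 = 0.044 kg m⁻⁴
The largest gradient is in the 238–252 m interval — the pycnocline.

238–252 m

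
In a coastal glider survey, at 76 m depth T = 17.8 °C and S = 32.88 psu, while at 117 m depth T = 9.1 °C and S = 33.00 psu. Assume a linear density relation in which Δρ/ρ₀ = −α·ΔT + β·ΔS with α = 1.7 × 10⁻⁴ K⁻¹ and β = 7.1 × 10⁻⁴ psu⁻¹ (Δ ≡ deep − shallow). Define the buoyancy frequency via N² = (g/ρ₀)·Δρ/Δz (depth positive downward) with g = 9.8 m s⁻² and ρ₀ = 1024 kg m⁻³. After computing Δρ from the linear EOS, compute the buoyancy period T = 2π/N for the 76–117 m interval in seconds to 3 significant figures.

325 s

ΔT = -8.7 K, ΔS = +0.12 psu (deep − shallow).
Δρ/ρ₀ = −αΔT + βΔS = 1.479 × 10⁻³ + 8.52 × 10⁻⁵ = 1.5642 × 10⁻³, so Δρ ≈ 1.602 kg m⁻³.
N² = (g/ρ₀)·Δρ/Δz = g·(Δρ/ρ₀)/Δz = 9.8 × 1.5642 × 10⁻³ / 41 = 3.7388 × 10⁻⁴ s⁻².
N = √(3.7388 × 10⁻⁴) = 0.019336 rad s⁻¹ → T = 2π/N = 324.95 s ≈ 325 s.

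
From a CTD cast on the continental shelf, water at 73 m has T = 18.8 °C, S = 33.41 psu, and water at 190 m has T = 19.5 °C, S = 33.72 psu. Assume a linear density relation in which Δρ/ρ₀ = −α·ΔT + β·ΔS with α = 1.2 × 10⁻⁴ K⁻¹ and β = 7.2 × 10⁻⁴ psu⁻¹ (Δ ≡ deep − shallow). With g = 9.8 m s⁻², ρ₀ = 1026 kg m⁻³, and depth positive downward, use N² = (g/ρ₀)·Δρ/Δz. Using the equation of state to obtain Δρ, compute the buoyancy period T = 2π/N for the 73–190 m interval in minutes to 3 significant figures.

ΔT = +0.7 K, ΔS = +0.31 psu (deep − shallow).
Δρ/ρ₀ = −αΔT + βΔS = -8.40 × 10⁻⁵ + 2.232 × 10⁻⁴ = 1.392 × 10⁻⁴, so Δρ ≈ 0.1428 kg m⁻³.
N² = (g/ρ₀)·Δρ/Δz = g·(Δρ/ρ₀)/Δz = 9.8 × 1.392 × 10⁻⁴ / 117 = 1.1659 × 10⁻⁵ s⁻².
N = √(1.1659 × 10⁻⁵) = 3.4145 × 10⁻³ rad s⁻¹ → T = 2π/N = 1.8401 × 10³ s = 30.668 min ≈ 30.7 min.

30.7 min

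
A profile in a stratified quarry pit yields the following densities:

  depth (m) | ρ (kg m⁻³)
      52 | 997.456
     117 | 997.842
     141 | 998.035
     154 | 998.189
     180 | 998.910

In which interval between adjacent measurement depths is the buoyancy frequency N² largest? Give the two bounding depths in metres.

154–180 m

Compute the density gradient over each adjacent pair:
  52–117 m: Δρ/Δz = 0.386/65 = 5.9 × 10⁻³ kg m⁻⁴
  117–141 m: Δρ/Δz = 0.193/24 = 8.0 × 10⁻³ kg m⁻⁴
  141–154 m: Δρ/Δz = 0.154/13 = 0.012 kg m⁻⁴
  154–180 m: Δρ/Δz = 0.721/26 = 0.028 kg m⁻⁴
The largest gradient is in the 154–180 m interval — the pycnocline.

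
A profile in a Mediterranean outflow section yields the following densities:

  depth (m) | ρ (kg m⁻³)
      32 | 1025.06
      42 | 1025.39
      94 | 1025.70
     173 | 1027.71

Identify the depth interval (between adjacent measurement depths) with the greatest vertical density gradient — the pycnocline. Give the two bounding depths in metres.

32–42 m

Compute the density gradient over each adjacent pair:
  32–42 m: Δρ/Δz = 0.33/10 = 0.033 kg m⁻⁴
  42–94 m: Δρ/Δz = 0.31/52 = 6.0 × 10⁻³ kg m⁻⁴
  94–173 m: Δρ/Δz = 2.01/79 = 0.025 kg m⁻⁴
The largest gradient is in the 32–42 m interval — the pycnocline.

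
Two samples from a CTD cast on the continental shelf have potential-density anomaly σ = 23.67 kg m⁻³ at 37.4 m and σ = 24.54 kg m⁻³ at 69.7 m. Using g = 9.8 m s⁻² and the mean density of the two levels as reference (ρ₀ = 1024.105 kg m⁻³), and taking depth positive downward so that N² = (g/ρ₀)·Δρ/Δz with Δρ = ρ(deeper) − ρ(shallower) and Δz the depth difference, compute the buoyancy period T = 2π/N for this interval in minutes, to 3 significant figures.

6.52 min

Δρ = 1024.54 − 1023.67 = 0.87 kg m⁻³ over Δz = 69.7 − 37.4 = 32.3 m.
N² = (9.8/1024.105) × (0.87/32.3) = 2.5775 × 10⁻⁴ s⁻².
N = √(2.5775 × 10⁻⁴) = 0.016055 rad s⁻¹, so T = 2π/N = 391.35 s = 6.5225 min ≈ 6.52 min.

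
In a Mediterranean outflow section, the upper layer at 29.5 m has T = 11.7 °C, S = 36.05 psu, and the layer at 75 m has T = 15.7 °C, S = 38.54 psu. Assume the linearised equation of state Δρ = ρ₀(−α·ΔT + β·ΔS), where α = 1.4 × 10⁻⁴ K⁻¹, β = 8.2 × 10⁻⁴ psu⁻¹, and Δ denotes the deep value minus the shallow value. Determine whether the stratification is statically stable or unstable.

stable

ΔT = 15.7 − 11.7 = +4.0 K and ΔS = 38.54 − 36.05 = +2.49 psu (deep − shallow).
−αΔT = -5.60 × 10⁻⁴; βΔS = 2.0418 × 10⁻³; sum Δρ/ρ₀ = 1.4818 × 10⁻³.
Δρ/ρ₀ > 0, so Δρ > 0: deeper water is denser → statically stable.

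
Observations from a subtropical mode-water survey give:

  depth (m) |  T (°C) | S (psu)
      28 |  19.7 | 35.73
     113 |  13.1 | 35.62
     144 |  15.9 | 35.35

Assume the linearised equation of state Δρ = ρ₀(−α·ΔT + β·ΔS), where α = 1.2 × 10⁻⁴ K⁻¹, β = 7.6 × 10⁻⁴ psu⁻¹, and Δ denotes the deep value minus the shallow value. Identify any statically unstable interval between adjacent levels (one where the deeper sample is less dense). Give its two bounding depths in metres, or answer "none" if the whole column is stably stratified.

113–144 m

Evaluate Δρ/ρ₀ = −αΔT + βΔS across each adjacent pair:
  28–113 m: −αΔT+βΔS = −(1.2 × 10⁻⁴)(-6.6)+(7.6 × 10⁻⁴)(-0.11) = 7.1 × 10⁻⁴ → stable
  113–144 m: −αΔT+βΔS = −(1.2 × 10⁻⁴)(+2.8)+(7.6 × 10⁻⁴)(-0.27) = -5.4 × 10⁻⁴ → UNSTABLE
The 113–144 m interval has Δρ < 0: lighter water underlies denser water.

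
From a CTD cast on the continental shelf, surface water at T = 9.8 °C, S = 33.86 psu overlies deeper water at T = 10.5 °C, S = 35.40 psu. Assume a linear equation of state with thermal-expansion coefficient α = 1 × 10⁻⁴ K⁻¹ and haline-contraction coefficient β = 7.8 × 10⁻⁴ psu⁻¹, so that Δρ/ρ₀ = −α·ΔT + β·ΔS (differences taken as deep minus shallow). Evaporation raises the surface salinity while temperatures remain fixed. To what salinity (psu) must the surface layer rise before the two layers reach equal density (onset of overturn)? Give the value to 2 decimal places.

Neutral buoyancy requires −α(T_deep − T_surf) + β(S_deep − S_surf′) = 0.
S_surf′ = S_deep − (α/β)·ΔT = 35.40 − (1 × 10⁻⁴/7.8 × 10⁻⁴)·(+0.7) = 35.3103 psu.
Increase required: 35.3103 − 33.86 = 1.4503 psu.

35.31 psu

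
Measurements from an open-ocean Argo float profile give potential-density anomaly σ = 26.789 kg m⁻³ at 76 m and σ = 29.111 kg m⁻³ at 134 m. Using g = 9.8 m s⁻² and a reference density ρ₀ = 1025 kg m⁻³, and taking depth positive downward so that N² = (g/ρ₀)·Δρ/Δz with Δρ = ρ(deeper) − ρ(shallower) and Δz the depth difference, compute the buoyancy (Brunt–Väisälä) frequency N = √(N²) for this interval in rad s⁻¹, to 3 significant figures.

Δρ = 1029.111 − 1026.789 = 2.322 kg m⁻³ over Δz = 134 − 76 = 58 m.
N² = (9.8/1025) × (2.322/58) = 3.8277 × 10⁻⁴ s⁻².
N = √(3.8277 × 10⁻⁴) = 0.019565 rad s⁻¹ ≈ 0.0196 rad s⁻¹.
A positive N² confirms static stability across the interval.

0.0196 rad s⁻¹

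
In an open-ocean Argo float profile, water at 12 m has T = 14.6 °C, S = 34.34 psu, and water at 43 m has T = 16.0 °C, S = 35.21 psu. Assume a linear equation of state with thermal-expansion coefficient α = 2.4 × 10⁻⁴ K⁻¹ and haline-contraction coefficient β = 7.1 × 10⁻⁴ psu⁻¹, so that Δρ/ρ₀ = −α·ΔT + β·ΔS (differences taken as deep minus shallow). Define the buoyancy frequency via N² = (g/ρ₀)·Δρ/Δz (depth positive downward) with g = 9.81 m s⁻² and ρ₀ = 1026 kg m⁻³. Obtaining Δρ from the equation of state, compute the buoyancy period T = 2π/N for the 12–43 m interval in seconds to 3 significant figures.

ΔT = +1.4 K, ΔS = +0.87 psu (deep − shallow).
Δρ/ρ₀ = −αΔT + βΔS = -3.36 × 10⁻⁴ + 6.177 × 10⁻⁴ = 2.817 × 10⁻⁴, so Δρ ≈ 0.2890 kg m⁻³.
N² = (g/ρ₀)·Δρ/Δz = g·(Δρ/ρ₀)/Δz = 9.81 × 2.817 × 10⁻⁴ / 31 = 8.9144 × 10⁻⁵ s⁻².
N = √(8.9144 × 10⁻⁵) = 9.4416 × 10⁻³ rad s⁻¹ → T = 2π/N = 665.48 s ≈ 665 s.

665 s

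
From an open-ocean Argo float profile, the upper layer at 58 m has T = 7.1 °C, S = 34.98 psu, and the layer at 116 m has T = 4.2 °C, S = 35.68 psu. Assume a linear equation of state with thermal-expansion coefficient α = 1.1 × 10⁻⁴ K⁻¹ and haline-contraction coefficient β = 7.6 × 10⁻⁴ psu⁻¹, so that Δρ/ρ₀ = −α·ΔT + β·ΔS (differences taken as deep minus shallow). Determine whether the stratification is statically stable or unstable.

ΔT = 4.2 − 7.1 = -2.9 K and ΔS = 35.68 − 34.98 = +0.70 psu (deep − shallow).
−αΔT = 3.19 × 10⁻⁴; βΔS = 5.32 × 10⁻⁴; sum Δρ/ρ₀ = 8.51 × 10⁻⁴.
Δρ/ρ₀ > 0, so Δρ > 0: deeper water is denser → statically stable.

stable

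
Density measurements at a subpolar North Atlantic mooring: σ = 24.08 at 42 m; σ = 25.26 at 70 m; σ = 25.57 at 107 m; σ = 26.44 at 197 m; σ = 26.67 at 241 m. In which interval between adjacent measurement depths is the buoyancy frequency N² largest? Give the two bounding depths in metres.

42–70 m

Compute the density gradient over each adjacent pair:
  42–70 m: Δρ/Δz = 1.18/28 = 0.042 kg m⁻⁴
  70–107 m: Δρ/Δz = 0.31/37 = 8.4 × 10⁻³ kg m⁻⁴
  107–197 m: Δρ/Δz = 0.87/90 = 9.7 × 10⁻³ kg m⁻⁴
  197–241 m: Δρ/Δz = 0.23/44 = 5.2 × 10⁻³ kg m⁻⁴
The largest gradient is in the 42–70 m interval — the pycnocline.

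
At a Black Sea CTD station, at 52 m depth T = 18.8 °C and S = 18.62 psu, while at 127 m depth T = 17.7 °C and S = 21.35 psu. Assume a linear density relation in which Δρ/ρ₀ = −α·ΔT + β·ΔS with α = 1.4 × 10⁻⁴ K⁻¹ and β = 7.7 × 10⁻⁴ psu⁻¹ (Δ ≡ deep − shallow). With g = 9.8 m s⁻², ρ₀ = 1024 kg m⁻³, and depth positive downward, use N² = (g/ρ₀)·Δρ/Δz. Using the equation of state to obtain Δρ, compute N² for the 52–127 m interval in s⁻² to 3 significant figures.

2.95 × 10⁻⁴ s⁻²

ΔT = -1.1 K, ΔS = +2.73 psu (deep − shallow).
Δρ/ρ₀ = −αΔT + βΔS = 1.54 × 10⁻⁴ + 2.1021 × 10⁻³ = 2.2561 × 10⁻³, so Δρ ≈ 2.310 kg m⁻³.
N² = (g/ρ₀)·Δρ/Δz = g·(Δρ/ρ₀)/Δz = 9.8 × 2.2561 × 10⁻³ / 75 = 2.9480 × 10⁻⁴ s⁻² ≈ 2.95 × 10⁻⁴ s⁻².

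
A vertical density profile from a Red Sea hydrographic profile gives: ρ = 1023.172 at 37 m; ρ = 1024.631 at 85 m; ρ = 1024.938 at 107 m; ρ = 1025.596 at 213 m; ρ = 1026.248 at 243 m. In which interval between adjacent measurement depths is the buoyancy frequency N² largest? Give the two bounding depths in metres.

37–85 m

Compute the density gradient over each adjacent pair:
  37–85 m: Δρ/Δz = 1.459/48 = 0.030 kg m⁻⁴
  85–107 m: Δρ/Δz = 0.307/22 = 0.014 kg m⁻⁴
  107–213 m: Δρ/Δz = 0.658/106 = 6.2 × 10⁻³ kg m⁻⁴
  213–243 m: Δρ/Δz = 0.652/30 = 0.022 kg m⁻⁴
The largest gradient is in the 37–85 m interval — the pycnocline.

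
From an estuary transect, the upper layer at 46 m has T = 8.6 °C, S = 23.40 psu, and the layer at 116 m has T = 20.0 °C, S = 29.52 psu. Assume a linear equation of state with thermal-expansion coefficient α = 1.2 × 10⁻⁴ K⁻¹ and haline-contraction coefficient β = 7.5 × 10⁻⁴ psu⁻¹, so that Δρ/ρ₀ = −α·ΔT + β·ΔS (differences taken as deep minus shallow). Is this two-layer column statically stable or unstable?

ΔT = 20.0 − 8.6 = +11.4 K and ΔS = 29.52 − 23.40 = +6.12 psu (deep − shallow).
−αΔT = -1.368 × 10⁻³; βΔS = 4.59 × 10⁻³; sum Δρ/ρ₀ = 3.222 × 10⁻³.
Δρ/ρ₀ > 0, so Δρ > 0: deeper water is denser → statically stable.

stable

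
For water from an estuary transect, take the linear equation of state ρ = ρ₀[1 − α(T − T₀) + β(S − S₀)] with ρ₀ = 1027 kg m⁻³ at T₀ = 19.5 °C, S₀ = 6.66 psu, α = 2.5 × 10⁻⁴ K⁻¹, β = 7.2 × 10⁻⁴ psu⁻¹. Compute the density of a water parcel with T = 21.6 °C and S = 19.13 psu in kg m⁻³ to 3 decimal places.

T − T₀ = +2.1 K, S − S₀ = +12.47 psu.
Bracket = 1 − α·(+2.1) + β·(+12.47) = 1 + (8.4534 × 10⁻³) = 1.0084534.
ρ = 1027 × 1.0084534 = 1035.682 kg m⁻³.

1035.682 kg m⁻³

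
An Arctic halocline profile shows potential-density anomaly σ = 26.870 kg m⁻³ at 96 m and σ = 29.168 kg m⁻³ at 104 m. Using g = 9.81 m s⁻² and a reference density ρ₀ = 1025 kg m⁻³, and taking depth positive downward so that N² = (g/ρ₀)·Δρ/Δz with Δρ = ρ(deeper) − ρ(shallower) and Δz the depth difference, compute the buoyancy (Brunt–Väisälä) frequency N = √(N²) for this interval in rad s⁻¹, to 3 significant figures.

0.0524 rad s⁻¹

Δρ = 1029.168 − 1026.870 = 2.298 kg m⁻³ over Δz = 104 − 96 = 8 m.
N² = (9.81/1025) × (2.298/8) = 2.7492 × 10⁻³ s⁻².
N = √(2.7492 × 10⁻³) = 0.052433 rad s⁻¹ ≈ 0.0524 rad s⁻¹.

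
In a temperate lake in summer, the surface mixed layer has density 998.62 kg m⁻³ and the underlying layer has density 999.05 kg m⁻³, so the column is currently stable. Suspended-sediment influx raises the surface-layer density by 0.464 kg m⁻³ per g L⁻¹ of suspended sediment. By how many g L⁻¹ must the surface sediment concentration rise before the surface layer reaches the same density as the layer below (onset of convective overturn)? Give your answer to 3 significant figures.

Density deficit of the surface layer: 999.05 − 998.62 = 0.43 kg m⁻³.
Required change = 0.43 / 0.464 = 0.927 g L⁻¹.

0.927 g L⁻¹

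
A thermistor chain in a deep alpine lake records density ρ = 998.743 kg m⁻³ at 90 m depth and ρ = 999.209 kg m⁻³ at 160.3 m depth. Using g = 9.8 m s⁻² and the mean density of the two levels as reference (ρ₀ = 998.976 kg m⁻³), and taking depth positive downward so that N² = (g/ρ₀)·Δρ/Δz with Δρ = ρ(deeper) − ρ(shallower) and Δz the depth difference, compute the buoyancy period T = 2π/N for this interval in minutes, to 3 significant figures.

Δρ = 999.209 − 998.743 = 0.466 kg m⁻³ over Δz = 160.3 − 90 = 70.3 m.
N² = (9.8/998.976) × (0.466/70.3) = 6.5028 × 10⁻⁵ s⁻².
N = √(6.5028 × 10⁻⁵) = 8.0640 × 10⁻³ rad s⁻¹, so T = 2π/N = 779.16 s = 12.986 min ≈ 13.0 min.

13.0 min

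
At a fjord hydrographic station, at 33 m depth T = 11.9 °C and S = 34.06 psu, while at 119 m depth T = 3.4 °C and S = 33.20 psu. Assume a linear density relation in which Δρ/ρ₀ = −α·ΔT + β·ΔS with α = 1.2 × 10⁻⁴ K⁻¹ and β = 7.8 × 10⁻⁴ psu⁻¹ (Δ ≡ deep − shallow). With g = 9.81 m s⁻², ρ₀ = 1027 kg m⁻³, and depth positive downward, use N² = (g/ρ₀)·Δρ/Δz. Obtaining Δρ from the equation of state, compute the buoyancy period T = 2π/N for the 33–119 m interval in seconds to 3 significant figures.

ΔT = -8.5 K, ΔS = -0.86 psu (deep − shallow).
Δρ/ρ₀ = −αΔT + βΔS = 1.02 × 10⁻³ − 6.708 × 10⁻⁴ = 3.492 × 10⁻⁴, so Δρ ≈ 0.3586 kg m⁻³.
N² = (g/ρ₀)·Δρ/Δz = g·(Δρ/ρ₀)/Δz = 9.81 × 3.492 × 10⁻⁴ / 86 = 3.9833 × 10⁻⁵ s⁻².
N = √(3.9833 × 10⁻⁵) = 6.3113 × 10⁻³ rad s⁻¹ → T = 2π/N = 995.55 s ≈ 996 s.

996 s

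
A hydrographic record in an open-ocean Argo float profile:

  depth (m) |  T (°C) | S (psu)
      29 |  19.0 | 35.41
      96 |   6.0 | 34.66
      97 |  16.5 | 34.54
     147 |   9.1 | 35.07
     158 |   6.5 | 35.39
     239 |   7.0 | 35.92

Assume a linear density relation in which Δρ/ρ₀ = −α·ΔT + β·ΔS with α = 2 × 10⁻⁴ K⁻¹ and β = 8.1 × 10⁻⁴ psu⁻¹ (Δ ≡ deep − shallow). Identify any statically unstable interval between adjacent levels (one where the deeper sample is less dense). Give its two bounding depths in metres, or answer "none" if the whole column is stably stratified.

Evaluate Δρ/ρ₀ = −αΔT + βΔS across each adjacent pair:
  29–96 m: −αΔT+βΔS = −(2 × 10⁻⁴)(-13.0)+(8.1 × 10⁻⁴)(-0.75) = 2.0 × 10⁻³ → stable
  96–97 m: −αΔT+βΔS = −(2 × 10⁻⁴)(+10.5)+(8.1 × 10⁻⁴)(-0.12) = -2.2 × 10⁻³ → UNSTABLE
  97–147 m: −αΔT+βΔS = −(2 × 10⁻⁴)(-7.4)+(8.1 × 10⁻⁴)(+0.53) = 1.9 × 10⁻³ → stable
  147–158 m: −αΔT+βΔS = −(2 × 10⁻⁴)(-2.6)+(8.1 × 10⁻⁴)(+0.32) = 7.8 × 10⁻⁴ → stable
  158–239 m: −αΔT+βΔS = −(2 × 10⁻⁴)(+0.5)+(8.1 × 10⁻⁴)(+0.53) = 3.3 × 10⁻⁴ → stable
The 96–97 m interval has Δρ < 0: lighter water underlies denser water.

96–97 m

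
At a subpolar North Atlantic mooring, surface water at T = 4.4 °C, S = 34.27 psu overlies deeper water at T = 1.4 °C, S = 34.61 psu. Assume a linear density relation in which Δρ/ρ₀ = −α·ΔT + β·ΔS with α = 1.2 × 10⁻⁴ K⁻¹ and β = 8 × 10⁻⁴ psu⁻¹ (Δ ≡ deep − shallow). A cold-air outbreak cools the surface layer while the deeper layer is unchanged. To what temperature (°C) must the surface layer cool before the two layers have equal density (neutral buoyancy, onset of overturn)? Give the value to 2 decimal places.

Neutral buoyancy requires Δρ = 0, i.e. −α(T_deep − T_surf′) + β(S_deep − S_surf) = 0.
T_surf′ = T_deep − (β/α)·ΔS = 1.4 − (8 × 10⁻⁴/1.2 × 10⁻⁴)·(+0.34) = -0.8667 °C.
Cooling required: 4.4 − (-0.8667) = 5.2667 °C.

-0.87 °C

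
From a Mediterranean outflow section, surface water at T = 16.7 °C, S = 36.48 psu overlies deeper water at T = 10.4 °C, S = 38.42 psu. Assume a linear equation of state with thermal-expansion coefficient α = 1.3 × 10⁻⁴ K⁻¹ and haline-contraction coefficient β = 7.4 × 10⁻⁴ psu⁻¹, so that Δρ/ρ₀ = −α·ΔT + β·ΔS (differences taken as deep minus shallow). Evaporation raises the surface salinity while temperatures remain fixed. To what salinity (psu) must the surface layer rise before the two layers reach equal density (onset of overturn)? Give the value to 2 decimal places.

Neutral buoyancy requires −α(T_deep − T_surf) + β(S_deep − S_surf′) = 0.
S_surf′ = S_deep − (α/β)·ΔT = 38.42 − (1.3 × 10⁻⁴/7.4 × 10⁻⁴)·(-6.3) = 39.5268 psu.
Increase required: 39.5268 − 36.48 = 3.0468 psu.

39.53 psu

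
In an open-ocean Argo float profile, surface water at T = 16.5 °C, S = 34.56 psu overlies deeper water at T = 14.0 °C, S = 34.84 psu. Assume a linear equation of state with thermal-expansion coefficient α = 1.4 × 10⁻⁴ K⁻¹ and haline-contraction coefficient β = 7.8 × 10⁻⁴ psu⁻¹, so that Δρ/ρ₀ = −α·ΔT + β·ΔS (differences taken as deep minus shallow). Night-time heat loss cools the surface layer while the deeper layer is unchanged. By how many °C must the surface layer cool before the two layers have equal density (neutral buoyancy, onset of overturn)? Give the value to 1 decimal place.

Neutral buoyancy requires Δρ = 0, i.e. −α(T_deep − T_surf′) + β(S_deep − S_surf) = 0.
T_surf′ = T_deep − (β/α)·ΔS = 14.0 − (7.8 × 10⁻⁴/1.4 × 10⁻⁴)·(+0.28) = 12.440 °C.
Cooling required: 16.5 − (12.440) = 4.060 °C.

4.1 °C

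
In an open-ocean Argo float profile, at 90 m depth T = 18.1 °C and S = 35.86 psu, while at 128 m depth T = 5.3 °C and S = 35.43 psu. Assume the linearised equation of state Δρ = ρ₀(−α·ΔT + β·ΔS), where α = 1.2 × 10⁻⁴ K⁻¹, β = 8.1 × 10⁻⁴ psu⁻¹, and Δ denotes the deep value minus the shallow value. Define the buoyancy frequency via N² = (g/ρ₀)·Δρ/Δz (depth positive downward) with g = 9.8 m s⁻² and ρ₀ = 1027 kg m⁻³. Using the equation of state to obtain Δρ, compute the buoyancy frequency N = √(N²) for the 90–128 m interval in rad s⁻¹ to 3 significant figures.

0.0175 rad s⁻¹

ΔT = -12.8 K, ΔS = -0.43 psu (deep − shallow).
Δρ/ρ₀ = −αΔT + βΔS = 1.536 × 10⁻³ − 3.483 × 10⁻⁴ = 1.1877 × 10⁻³, so Δρ ≈ 1.220 kg m⁻³.
N² = (g/ρ₀)·Δρ/Δz = g·(Δρ/ρ₀)/Δz = 9.8 × 1.1877 × 10⁻³ / 38 = 3.0630 × 10⁻⁴ s⁻².
N = √(3.0630 × 10⁻⁴) = 0.017501 rad s⁻¹ ≈ 0.0175 rad s⁻¹.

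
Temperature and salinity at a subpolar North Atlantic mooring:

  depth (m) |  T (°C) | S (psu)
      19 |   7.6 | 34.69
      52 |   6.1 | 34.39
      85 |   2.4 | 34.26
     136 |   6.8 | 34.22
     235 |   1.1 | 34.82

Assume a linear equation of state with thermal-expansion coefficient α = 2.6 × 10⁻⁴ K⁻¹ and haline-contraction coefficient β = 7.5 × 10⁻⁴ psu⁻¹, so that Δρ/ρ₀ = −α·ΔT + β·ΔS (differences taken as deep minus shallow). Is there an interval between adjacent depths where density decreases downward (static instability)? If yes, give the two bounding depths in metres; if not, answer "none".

85–136 m

Evaluate Δρ/ρ₀ = −αΔT + βΔS across each adjacent pair:
  19–52 m: −αΔT+βΔS = −(2.6 × 10⁻⁴)(-1.5)+(7.5 × 10⁻⁴)(-0.30) = 1.6 × 10⁻⁴ → stable
  52–85 m: −αΔT+βΔS = −(2.6 × 10⁻⁴)(-3.7)+(7.5 × 10⁻⁴)(-0.13) = 8.6 × 10⁻⁴ → stable
  85–136 m: −αΔT+βΔS = −(2.6 × 10⁻⁴)(+4.4)+(7.5 × 10⁻⁴)(-0.04) = -1.2 × 10⁻³ → UNSTABLE
  136–235 m: −αΔT+βΔS = −(2.6 × 10⁻⁴)(-5.7)+(7.5 × 10⁻⁴)(+0.60) = 1.9 × 10⁻³ → stable
The 85–136 m interval has Δρ < 0: lighter water underlies denser water.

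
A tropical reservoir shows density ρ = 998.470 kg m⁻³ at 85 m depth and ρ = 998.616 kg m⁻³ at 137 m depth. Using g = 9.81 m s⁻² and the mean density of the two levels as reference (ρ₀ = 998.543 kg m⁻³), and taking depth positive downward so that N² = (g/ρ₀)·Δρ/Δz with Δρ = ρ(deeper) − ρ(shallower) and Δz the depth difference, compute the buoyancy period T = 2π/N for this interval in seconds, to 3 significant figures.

1.20 × 10³ s

Δρ = 998.616 − 998.470 = 0.146 kg m⁻³ over Δz = 137 − 85 = 52 m.
N² = (9.81/998.543) × (0.146/52) = 2.7584 × 10⁻⁵ s⁻².
N = √(2.7584 × 10⁻⁵) = 5.2520 × 10⁻³ rad s⁻¹, so T = 2π/N = 1.1963 × 10³ s ≈ 1.20 × 10³ s.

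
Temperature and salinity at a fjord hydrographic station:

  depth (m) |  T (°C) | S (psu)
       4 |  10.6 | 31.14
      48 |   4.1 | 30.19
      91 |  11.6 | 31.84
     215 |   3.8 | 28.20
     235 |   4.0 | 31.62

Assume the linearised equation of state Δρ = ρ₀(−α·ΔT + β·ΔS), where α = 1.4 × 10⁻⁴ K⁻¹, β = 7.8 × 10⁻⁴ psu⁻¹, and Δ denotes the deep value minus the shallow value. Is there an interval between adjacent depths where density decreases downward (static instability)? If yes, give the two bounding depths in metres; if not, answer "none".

91–215 m

Evaluate Δρ/ρ₀ = −αΔT + βΔS across each adjacent pair:
  4–48 m: −αΔT+βΔS = −(1.4 × 10⁻⁴)(-6.5)+(7.8 × 10⁻⁴)(-0.95) = 1.7 × 10⁻⁴ → stable
  48–91 m: −αΔT+βΔS = −(1.4 × 10⁻⁴)(+7.5)+(7.8 × 10⁻⁴)(+1.65) = 2.4 × 10⁻⁴ → stable
  91–215 m: −αΔT+βΔS = −(1.4 × 10⁻⁴)(-7.8)+(7.8 × 10⁻⁴)(-3.64) = -1.7 × 10⁻³ → UNSTABLE
  215–235 m: −αΔT+βΔS = −(1.4 × 10⁻⁴)(+0.2)+(7.8 × 10⁻⁴)(+3.42) = 2.6 × 10⁻³ → stable
The 91–215 m interval has Δρ < 0: lighter water underlies denser water.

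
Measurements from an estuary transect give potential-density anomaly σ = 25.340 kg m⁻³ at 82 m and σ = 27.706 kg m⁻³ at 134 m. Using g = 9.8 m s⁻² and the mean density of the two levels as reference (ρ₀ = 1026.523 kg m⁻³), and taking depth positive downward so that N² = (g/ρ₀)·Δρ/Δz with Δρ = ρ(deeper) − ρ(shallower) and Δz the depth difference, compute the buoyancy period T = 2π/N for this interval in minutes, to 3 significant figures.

Δρ = 1027.706 − 1025.340 = 2.366 kg m⁻³ over Δz = 134 − 82 = 52 m.
N² = (9.8/1026.523) × (2.366/52) = 4.3438 × 10⁻⁴ s⁻².
N = √(4.3438 × 10⁻⁴) = 0.020842 rad s⁻¹, so T = 2π/N = 301.47 s = 5.0245 min ≈ 5.02 min.

5.02 min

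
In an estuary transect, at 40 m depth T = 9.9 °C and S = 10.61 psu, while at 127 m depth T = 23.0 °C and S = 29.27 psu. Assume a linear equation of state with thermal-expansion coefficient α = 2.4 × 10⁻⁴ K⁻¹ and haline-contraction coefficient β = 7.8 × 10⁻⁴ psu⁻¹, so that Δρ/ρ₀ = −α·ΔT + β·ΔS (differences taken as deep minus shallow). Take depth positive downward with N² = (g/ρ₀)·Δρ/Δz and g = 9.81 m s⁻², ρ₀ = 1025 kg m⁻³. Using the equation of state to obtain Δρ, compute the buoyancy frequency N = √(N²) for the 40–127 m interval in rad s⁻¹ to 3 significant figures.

0.0359 rad s⁻¹

ΔT = +13.1 K, ΔS = +18.66 psu (deep − shallow).
Δρ/ρ₀ = −αΔT + βΔS = -3.144 × 10⁻³ + 0.0145548 = 0.0114108, so Δρ ≈ 11.70 kg m⁻³.
N² = (g/ρ₀)·Δρ/Δz = g·(Δρ/ρ₀)/Δz = 9.81 × 0.0114108 / 87 = 1.2867 × 10⁻³ s⁻².
N = √(1.2867 × 10⁻³) = 0.035871 rad s⁻¹ ≈ 0.0359 rad s⁻¹.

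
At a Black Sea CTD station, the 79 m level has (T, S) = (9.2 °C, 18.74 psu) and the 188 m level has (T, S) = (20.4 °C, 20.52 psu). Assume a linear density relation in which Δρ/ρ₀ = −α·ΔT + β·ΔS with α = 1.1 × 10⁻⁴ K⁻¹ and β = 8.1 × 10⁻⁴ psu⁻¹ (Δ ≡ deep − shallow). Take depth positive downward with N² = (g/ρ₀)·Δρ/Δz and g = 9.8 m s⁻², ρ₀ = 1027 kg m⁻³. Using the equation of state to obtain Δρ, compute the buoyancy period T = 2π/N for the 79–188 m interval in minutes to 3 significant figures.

ΔT = +11.2 K, ΔS = +1.78 psu (deep − shallow).
Δρ/ρ₀ = −αΔT + βΔS = -1.232 × 10⁻³ + 1.4418 × 10⁻³ = 2.098 × 10⁻⁴, so Δρ ≈ 0.2155 kg m⁻³.
N² = (g/ρ₀)·Δρ/Δz = g·(Δρ/ρ₀)/Δz = 9.8 × 2.098 × 10⁻⁴ / 109 = 1.8863 × 10⁻⁵ s⁻².
N = √(1.8863 × 10⁻⁵) = 4.3432 × 10⁻³ rad s⁻¹ → T = 2π/N = 1.4467 × 10³ s = 24.112 min ≈ 24.1 min.

24.1 min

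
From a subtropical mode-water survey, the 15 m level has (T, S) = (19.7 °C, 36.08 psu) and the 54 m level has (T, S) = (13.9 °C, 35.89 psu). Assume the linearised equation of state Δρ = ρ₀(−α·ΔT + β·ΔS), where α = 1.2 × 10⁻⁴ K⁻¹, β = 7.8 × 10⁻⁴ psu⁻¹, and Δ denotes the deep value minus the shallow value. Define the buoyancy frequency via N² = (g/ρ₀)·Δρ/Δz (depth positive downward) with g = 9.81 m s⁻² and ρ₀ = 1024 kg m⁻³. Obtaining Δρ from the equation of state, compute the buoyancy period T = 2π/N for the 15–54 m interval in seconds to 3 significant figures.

ΔT = -5.8 K, ΔS = -0.19 psu (deep − shallow).
Δρ/ρ₀ = −αΔT + βΔS = 6.96 × 10⁻⁴ − 1.482 × 10⁻⁴ = 5.478 × 10⁻⁴, so Δρ ≈ 0.5609 kg m⁻³.
N² = (g/ρ₀)·Δρ/Δz = g·(Δρ/ρ₀)/Δz = 9.81 × 5.478 × 10⁻⁴ / 39 = 1.3779 × 10⁻⁴ s⁻².
N = √(1.3779 × 10⁻⁴) = 0.011738 rad s⁻¹ → T = 2π/N = 535.29 s ≈ 535 s.

535 s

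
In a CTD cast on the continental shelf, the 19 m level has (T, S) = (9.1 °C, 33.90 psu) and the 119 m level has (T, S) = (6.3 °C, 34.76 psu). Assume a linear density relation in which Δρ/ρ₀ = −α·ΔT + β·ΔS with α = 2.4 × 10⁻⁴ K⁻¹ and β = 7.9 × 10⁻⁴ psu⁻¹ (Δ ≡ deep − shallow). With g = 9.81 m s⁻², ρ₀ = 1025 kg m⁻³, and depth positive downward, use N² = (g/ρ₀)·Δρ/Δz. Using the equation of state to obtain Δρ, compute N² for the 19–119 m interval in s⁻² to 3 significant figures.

1.33 × 10⁻⁴ s⁻²

ΔT = -2.8 K, ΔS = +0.86 psu (deep − shallow).
Δρ/ρ₀ = −αΔT + βΔS = 6.72 × 10⁻⁴ + 6.794 × 10⁻⁴ = 1.3514 × 10⁻³, so Δρ ≈ 1.385 kg m⁻³.
N² = (g/ρ₀)·Δρ/Δz = g·(Δρ/ρ₀)/Δz = 9.81 × 1.3514 × 10⁻³ / 100 = 1.3257 × 10⁻⁴ s⁻² ≈ 1.33 × 10⁻⁴ s⁻².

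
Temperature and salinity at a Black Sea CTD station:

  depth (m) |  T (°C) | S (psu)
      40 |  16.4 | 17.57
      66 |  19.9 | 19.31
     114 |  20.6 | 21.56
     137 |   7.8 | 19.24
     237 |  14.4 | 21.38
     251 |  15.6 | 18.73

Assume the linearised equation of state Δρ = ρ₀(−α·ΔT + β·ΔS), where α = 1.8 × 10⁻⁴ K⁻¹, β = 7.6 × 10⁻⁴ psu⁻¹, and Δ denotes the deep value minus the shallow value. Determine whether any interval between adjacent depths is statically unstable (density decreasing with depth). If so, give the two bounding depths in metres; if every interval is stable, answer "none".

Evaluate Δρ/ρ₀ = −αΔT + βΔS across each adjacent pair:
  40–66 m: −αΔT+βΔS = −(1.8 × 10⁻⁴)(+3.5)+(7.6 × 10⁻⁴)(+1.74) = 6.9 × 10⁻⁴ → stable
  66–114 m: −αΔT+βΔS = −(1.8 × 10⁻⁴)(+0.7)+(7.6 × 10⁻⁴)(+2.25) = 1.6 × 10⁻³ → stable
  114–137 m: −αΔT+βΔS = −(1.8 × 10⁻⁴)(-12.8)+(7.6 × 10⁻⁴)(-2.32) = 5.4 × 10⁻⁴ → stable
  137–237 m: −αΔT+βΔS = −(1.8 × 10⁻⁴)(+6.6)+(7.6 × 10⁻⁴)(+2.14) = 4.4 × 10⁻⁴ → stable
  237–251 m: −αΔT+βΔS = −(1.8 × 10⁻⁴)(+1.2)+(7.6 × 10⁻⁴)(-2.65) = -2.2 × 10⁻³ → UNSTABLE
The 237–251 m interval has Δρ < 0: lighter water underlies denser water.

237–251 m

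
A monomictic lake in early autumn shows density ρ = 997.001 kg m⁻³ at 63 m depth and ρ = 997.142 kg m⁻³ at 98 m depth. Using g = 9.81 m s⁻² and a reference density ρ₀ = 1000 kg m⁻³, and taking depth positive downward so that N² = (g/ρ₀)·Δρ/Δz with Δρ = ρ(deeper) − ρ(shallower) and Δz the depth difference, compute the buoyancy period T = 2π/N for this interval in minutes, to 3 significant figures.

Δρ = 997.142 − 997.001 = 0.141 kg m⁻³ over Δz = 98 − 63 = 35 m.
N² = (9.81/1000) × (0.141/35) = 3.9520 × 10⁻⁵ s⁻².
N = √(3.9520 × 10⁻⁵) = 6.2865 × 10⁻³ rad s⁻¹, so T = 2π/N = 999.47 s = 16.658 min ≈ 16.7 min.

16.7 min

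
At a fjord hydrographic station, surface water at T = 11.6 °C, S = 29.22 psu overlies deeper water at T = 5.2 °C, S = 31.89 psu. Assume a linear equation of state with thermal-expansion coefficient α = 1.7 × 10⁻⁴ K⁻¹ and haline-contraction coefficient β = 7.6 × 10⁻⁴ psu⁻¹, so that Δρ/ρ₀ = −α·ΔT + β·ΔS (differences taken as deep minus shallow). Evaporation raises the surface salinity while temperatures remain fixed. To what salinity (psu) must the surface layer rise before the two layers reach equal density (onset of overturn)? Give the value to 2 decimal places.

33.32 psu

Neutral buoyancy requires −α(T_deep − T_surf) + β(S_deep − S_surf′) = 0.
S_surf′ = S_deep − (α/β)·ΔT = 31.89 − (1.7 × 10⁻⁴/7.6 × 10⁻⁴)·(-6.4) = 33.3216 psu.
Increase required: 33.3216 − 29.22 = 4.1016 psu.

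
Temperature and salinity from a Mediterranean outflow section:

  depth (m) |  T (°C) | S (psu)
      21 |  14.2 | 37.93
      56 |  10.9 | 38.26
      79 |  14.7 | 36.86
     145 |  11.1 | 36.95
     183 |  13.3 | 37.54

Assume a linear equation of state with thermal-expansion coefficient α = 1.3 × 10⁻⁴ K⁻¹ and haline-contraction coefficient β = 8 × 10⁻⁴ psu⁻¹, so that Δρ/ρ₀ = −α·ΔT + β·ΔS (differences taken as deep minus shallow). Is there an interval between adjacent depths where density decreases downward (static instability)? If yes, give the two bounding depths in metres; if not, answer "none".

Evaluate Δρ/ρ₀ = −αΔT + βΔS across each adjacent pair:
  21–56 m: −αΔT+βΔS = −(1.3 × 10⁻⁴)(-3.3)+(8 × 10⁻⁴)(+0.33) = 6.9 × 10⁻⁴ → stable
  56–79 m: −αΔT+βΔS = −(1.3 × 10⁻⁴)(+3.8)+(8 × 10⁻⁴)(-1.40) = -1.6 × 10⁻³ → UNSTABLE
  79–145 m: −αΔT+βΔS = −(1.3 × 10⁻⁴)(-3.6)+(8 × 10⁻⁴)(+0.09) = 5.4 × 10⁻⁴ → stable
  145–183 m: −αΔT+βΔS = −(1.3 × 10⁻⁴)(+2.2)+(8 × 10⁻⁴)(+0.59) = 1.9 × 10⁻⁴ → stable
The 56–79 m interval has Δρ < 0: lighter water underlies denser water.

56–79 m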